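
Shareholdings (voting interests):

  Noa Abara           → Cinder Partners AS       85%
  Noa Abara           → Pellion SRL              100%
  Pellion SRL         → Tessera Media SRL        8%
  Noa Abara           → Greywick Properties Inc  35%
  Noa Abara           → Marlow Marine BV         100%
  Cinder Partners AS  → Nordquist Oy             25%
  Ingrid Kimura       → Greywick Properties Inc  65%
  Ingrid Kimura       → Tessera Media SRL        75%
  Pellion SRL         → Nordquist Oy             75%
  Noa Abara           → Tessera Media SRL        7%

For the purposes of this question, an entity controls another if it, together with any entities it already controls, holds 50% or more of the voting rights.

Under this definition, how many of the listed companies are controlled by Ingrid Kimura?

2

Ingrid holds 65% of Greywick, so Ingrid controls Greywick.
Ingrid holds 75% of Tessera, so Ingrid controls Tessera.
No other company's threshold is met.
Ingrid controls 2 companies.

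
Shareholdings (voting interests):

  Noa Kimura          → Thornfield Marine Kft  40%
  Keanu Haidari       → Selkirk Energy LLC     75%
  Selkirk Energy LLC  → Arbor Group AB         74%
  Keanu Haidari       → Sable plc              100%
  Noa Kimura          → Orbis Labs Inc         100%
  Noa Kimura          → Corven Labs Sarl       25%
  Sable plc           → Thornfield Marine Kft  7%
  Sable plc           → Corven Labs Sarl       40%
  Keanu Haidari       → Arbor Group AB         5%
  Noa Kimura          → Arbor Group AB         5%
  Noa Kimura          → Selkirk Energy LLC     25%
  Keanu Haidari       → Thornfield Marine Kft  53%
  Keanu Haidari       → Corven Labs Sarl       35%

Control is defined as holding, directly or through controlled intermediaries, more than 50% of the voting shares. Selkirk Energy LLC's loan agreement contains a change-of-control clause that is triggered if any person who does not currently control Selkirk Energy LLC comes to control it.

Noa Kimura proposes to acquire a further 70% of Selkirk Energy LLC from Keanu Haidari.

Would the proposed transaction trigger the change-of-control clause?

The purchase adds only to Noa's holdings (Keanu's stake shrinks), so Noa is the only person who could newly come to control Selkirk.
Noa holds 100% of Orbis, so Noa controls Orbis.
In Selkirk, Noa's side holds only 25%, not > 50%.
So before the transaction, Noa does not control Selkirk.
After the purchase, Noa's direct stake in Selkirk rises to 25% + 70% = 95%, and Keanu's stake falls to 5%.
Noa holds 95% of Selkirk, so Noa controls Selkirk.
Noa did not control Selkirk before and does after, so the clause is triggered.

Yes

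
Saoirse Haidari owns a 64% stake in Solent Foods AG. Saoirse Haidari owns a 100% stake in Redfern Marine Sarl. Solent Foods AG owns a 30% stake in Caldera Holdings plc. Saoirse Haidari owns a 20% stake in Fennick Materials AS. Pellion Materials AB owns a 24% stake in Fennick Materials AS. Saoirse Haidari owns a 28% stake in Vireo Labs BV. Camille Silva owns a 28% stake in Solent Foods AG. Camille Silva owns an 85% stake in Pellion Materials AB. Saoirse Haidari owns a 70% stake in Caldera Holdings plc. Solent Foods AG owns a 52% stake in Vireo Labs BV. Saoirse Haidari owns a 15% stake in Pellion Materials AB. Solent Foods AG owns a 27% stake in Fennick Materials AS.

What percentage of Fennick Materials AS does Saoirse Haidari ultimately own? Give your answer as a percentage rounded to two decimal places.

Saoirse reaches Fennick along 3 paths.
Direct stake: 20% = 20%.
Via Solent: 64% × 27% = 17.28%.
Via Pellion: 15% × 24% = 3.6%.
Total: 20% + 17.28% + 3.6% = 40.88%.

40.88%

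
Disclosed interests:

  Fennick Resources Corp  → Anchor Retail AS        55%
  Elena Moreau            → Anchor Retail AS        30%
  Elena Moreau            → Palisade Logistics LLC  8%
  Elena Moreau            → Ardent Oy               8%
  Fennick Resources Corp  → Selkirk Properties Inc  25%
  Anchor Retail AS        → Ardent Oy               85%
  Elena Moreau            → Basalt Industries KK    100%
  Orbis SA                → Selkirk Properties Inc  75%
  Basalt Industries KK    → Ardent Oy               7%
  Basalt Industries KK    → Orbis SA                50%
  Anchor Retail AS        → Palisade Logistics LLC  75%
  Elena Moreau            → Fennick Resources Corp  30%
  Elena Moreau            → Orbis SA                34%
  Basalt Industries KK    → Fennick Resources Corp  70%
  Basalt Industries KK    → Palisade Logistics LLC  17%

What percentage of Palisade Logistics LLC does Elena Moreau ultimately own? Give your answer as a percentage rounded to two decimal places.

88.75%

Elena reaches Palisade along 5 paths.
Direct stake: 8% = 8%.
Via Basalt → Fennick → Anchor: 100% × 70% × 55% × 75% = 28.875%.
Via Fennick → Anchor: 30% × 55% × 75% = 12.375%.
Via Anchor: 30% × 75% = 22.5%.
Via Basalt: 100% × 17% = 17%.
Total: 8% + 28.875% + 12.375% + 22.5% + 17% = 88.75%.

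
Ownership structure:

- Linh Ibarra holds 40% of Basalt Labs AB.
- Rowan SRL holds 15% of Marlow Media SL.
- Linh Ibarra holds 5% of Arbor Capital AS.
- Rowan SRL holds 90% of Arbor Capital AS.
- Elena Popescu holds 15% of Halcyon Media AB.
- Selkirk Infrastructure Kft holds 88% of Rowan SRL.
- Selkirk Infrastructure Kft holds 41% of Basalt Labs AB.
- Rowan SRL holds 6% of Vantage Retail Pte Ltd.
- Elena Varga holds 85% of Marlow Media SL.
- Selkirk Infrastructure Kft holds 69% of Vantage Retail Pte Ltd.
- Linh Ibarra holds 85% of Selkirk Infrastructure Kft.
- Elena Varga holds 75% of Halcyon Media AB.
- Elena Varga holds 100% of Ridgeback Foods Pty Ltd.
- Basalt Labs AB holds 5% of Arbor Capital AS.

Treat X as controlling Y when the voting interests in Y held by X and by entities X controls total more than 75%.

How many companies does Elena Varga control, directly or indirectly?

2

Elena Varga holds 100% of Ridgeback, so Elena Varga controls Ridgeback.
Elena Varga holds 85% of Marlow, so Elena Varga controls Marlow.
No other company's threshold is met.
Elena Varga controls 2 companies.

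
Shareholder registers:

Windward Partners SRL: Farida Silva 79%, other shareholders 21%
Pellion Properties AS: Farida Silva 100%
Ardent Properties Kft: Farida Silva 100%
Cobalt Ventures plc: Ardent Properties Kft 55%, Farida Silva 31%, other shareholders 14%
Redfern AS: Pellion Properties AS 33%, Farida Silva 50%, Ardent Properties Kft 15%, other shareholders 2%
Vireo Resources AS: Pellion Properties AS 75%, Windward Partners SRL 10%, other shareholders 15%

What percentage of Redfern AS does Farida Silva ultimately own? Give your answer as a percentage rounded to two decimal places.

98.00%

Farida reaches Redfern along 3 paths.
Via Pellion: 100% × 33% = 33%.
Direct stake: 50% = 50%.
Via Ardent: 100% × 15% = 15%.
Total: 33% + 50% + 15% = 98%.
Rounded: 98.00%.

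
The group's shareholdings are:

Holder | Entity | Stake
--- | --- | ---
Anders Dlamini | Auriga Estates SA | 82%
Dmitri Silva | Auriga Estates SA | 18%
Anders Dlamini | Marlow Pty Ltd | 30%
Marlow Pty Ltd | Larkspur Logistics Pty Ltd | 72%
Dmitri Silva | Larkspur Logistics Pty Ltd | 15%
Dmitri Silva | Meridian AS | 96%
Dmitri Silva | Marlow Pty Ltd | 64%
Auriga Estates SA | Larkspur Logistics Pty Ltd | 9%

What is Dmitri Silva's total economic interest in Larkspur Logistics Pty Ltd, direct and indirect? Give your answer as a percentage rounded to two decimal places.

Dmitri reaches Larkspur along 3 paths.
Via Auriga: 18% × 9% = 1.62%.
Via Marlow: 64% × 72% = 46.08%.
Direct stake: 15% = 15%.
Total: 1.62% + 46.08% + 15% = 62.7%.
Rounded: 62.70%.

62.70%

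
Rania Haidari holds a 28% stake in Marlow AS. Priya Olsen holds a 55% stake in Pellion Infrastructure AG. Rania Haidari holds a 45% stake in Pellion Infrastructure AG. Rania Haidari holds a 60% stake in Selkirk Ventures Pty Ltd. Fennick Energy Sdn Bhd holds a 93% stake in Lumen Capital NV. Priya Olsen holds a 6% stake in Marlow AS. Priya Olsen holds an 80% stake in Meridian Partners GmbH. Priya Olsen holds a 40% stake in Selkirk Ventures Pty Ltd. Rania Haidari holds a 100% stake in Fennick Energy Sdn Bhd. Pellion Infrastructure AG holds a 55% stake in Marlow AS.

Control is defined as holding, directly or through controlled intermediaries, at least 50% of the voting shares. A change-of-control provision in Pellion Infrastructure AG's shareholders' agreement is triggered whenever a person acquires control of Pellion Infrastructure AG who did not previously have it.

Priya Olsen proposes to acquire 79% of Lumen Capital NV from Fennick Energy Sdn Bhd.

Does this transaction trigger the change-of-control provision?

The purchase adds only to Priya's holdings (Fennick's stake shrinks), so Priya is the only person who could newly come to control Pellion.
Priya holds 55% of Pellion, so Priya controls Pellion.
So Priya already controls Pellion before the transaction.
After the purchase, Priya holds 79% of Lumen directly, and Fennick's stake falls to 14%.
Priya controlled Pellion already, so this is not a new person acquiring control; every other person's position is unchanged or reduced.
No new person acquires control, so the clause is not triggered.

No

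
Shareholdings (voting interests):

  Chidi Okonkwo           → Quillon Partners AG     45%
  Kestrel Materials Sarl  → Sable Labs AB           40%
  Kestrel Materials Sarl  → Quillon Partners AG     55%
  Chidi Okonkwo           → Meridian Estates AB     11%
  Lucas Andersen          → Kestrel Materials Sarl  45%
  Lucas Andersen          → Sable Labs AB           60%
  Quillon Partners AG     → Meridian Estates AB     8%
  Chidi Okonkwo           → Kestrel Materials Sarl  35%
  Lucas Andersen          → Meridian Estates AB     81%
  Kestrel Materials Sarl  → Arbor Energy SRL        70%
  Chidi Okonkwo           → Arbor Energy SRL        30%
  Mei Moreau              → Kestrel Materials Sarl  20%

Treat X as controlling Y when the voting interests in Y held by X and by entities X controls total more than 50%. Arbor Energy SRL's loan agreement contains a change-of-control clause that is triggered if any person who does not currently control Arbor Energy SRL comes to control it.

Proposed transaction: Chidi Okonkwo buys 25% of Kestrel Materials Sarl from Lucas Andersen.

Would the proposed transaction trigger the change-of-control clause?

Yes

The purchase adds only to Chidi's holdings (Lucas's stake shrinks), so Chidi is the only person who could newly come to control Arbor.
Chidi's largest direct stake is 45% in Quillon, which does not meet the threshold, so Chidi controls no company.
In Arbor, Chidi's side holds only 30%, not > 50%.
So before the transaction, Chidi does not control Arbor.
After the purchase, Chidi's direct stake in Kestrel rises to 35% + 25% = 60%, and Lucas's stake falls to 20%.
Chidi holds 60% of Kestrel, so Chidi controls Kestrel.
Chidi and Kestrel together hold 30% + 70% = 100% of Arbor, so Chidi controls Arbor.
Chidi did not control Arbor before and does after, so the clause is triggered.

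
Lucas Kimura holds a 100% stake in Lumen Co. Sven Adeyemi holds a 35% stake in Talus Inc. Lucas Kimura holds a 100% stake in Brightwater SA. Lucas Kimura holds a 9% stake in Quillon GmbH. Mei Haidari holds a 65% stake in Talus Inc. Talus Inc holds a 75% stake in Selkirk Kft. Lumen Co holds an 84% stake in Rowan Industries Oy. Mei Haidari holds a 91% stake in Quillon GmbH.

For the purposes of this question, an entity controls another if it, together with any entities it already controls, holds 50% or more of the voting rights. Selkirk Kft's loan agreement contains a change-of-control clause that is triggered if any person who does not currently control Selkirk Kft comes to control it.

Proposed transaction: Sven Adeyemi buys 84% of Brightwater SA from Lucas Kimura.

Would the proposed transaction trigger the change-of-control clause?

No

The purchase adds only to Sven's holdings (Lucas's stake shrinks), so Sven is the only person who could newly come to control Selkirk.
Sven's largest direct stake is 35% in Talus, which does not meet the threshold, so Sven controls no company.
Neither Sven nor any entity Sven controls holds any voting interest in Selkirk.
So before the transaction, Sven does not control Selkirk.
After the purchase, Sven holds 84% of Brightwater directly, and Lucas's stake falls to 16%.
Sven holds 84% of Brightwater, so Sven controls Brightwater.
After the transaction, neither Sven nor any entity Sven controls holds a voting interest in Selkirk, so Sven still does not control it.
No new person acquires control, so the clause is not triggered.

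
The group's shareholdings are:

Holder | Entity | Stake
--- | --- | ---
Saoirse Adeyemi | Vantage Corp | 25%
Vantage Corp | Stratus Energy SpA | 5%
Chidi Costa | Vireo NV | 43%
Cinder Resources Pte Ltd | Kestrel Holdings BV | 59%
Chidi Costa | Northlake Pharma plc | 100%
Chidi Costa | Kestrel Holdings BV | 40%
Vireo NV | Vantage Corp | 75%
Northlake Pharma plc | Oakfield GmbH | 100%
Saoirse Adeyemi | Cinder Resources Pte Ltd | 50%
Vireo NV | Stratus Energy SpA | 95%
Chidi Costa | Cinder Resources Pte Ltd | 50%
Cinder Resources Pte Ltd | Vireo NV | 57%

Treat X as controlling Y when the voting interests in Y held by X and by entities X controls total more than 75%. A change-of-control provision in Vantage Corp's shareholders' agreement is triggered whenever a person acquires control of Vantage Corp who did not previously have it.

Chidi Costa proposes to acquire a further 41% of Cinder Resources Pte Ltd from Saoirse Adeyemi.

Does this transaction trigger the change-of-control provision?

No

The purchase adds only to Chidi's holdings (Saoirse's stake shrinks), so Chidi is the only person who could newly come to control Vantage.
Chidi holds 100% of Northlake, so Chidi controls Northlake.
Northlake holds 100% of Oakfield, so Chidi controls Oakfield.
Neither Chidi nor any entity Chidi controls holds any voting interest in Vantage.
So before the transaction, Chidi does not control Vantage.
After the purchase, Chidi's direct stake in Cinder rises to 50% + 41% = 91%, and Saoirse's stake falls to 9%.
Chidi holds 91% of Cinder, so Chidi controls Cinder.
Chidi and Cinder together hold 43% + 57% = 100% of Vireo, so Chidi controls Vireo.
Cinder and Chidi together hold 59% + 40% = 99% of Kestrel, so Chidi controls Kestrel.
Vireo holds 95% of Stratus, so Chidi controls Stratus.
After the transaction, Chidi's side holds 75% of Vantage, not > 75%, so Chidi still does not control Vantage.
No new person acquires control, so the clause is not triggered.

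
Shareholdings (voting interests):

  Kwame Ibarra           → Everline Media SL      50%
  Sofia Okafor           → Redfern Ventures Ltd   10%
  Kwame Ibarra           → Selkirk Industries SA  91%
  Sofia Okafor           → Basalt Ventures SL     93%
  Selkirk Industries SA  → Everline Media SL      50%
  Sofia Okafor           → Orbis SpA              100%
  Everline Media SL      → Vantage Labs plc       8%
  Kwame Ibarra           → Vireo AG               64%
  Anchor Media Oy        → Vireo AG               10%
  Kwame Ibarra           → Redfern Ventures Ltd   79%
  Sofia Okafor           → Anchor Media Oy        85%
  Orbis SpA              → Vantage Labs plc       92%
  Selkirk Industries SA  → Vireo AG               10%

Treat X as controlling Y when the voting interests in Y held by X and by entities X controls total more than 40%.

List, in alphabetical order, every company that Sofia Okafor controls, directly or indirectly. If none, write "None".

Sofia holds 85% of Anchor, so Sofia controls Anchor.
Sofia holds 93% of Basalt, so Sofia controls Basalt.
Sofia holds 100% of Orbis, so Sofia controls Orbis.
Orbis holds 92% of Vantage, so Sofia controls Vantage.
No other company's threshold is met.

Anchor Media Oy, Basalt Ventures SL, Orbis SpA, Vantage Labs plc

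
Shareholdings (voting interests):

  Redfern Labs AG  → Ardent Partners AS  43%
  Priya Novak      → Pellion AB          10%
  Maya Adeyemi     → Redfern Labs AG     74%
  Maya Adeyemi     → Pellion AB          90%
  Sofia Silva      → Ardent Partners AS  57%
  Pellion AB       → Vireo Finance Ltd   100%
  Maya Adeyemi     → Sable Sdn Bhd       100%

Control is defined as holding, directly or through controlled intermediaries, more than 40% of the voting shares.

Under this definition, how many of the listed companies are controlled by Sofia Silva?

Sofia holds 57% of Ardent, so Sofia controls Ardent.
No other company's threshold is met.
Sofia controls 1 company.

1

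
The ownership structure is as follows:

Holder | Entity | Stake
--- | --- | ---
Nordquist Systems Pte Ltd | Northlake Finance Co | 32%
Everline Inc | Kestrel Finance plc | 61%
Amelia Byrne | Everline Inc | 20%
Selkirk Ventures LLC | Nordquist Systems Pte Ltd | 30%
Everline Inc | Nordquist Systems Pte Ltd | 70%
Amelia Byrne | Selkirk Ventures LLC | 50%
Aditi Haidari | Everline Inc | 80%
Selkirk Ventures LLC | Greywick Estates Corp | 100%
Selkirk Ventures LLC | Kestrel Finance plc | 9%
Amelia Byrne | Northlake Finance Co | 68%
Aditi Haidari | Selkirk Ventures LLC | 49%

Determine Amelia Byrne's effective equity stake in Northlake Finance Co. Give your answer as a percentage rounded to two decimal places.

Amelia reaches Northlake along 3 paths.
Via Everline → Nordquist: 20% × 70% × 32% = 4.48%.
Via Selkirk → Nordquist: 50% × 30% × 32% = 4.8%.
Direct stake: 68% = 68%.
Total: 4.48% + 4.8% + 68% = 77.28%.

77.28%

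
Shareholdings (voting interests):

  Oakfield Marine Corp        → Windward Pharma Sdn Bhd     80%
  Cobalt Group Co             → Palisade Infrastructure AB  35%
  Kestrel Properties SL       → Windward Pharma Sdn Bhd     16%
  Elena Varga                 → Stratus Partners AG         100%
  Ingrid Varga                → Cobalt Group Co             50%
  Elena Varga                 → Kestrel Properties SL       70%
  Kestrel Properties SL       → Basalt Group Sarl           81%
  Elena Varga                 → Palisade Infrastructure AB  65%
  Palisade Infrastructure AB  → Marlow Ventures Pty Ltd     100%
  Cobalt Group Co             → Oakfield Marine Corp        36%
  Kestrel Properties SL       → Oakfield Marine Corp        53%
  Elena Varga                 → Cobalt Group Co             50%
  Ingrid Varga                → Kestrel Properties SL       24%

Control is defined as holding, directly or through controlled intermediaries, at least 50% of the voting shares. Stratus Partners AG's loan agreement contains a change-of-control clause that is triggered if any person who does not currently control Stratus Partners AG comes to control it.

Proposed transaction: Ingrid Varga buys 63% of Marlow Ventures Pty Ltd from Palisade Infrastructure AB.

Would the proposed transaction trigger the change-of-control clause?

The purchase adds only to Ingrid's holdings (Palisade's stake shrinks), so Ingrid is the only person who could newly come to control Stratus.
Ingrid holds 50% of Cobalt, so Ingrid controls Cobalt.
Neither Ingrid nor any entity Ingrid controls holds any voting interest in Stratus.
So before the transaction, Ingrid does not control Stratus.
After the purchase, Ingrid holds 63% of Marlow directly, and Palisade's stake falls to 37%.
Ingrid holds 63% of Marlow, so Ingrid controls Marlow.
After the transaction, neither Ingrid nor any entity Ingrid controls holds a voting interest in Stratus, so Ingrid still does not control it.
No new person acquires control, so the clause is not triggered.

No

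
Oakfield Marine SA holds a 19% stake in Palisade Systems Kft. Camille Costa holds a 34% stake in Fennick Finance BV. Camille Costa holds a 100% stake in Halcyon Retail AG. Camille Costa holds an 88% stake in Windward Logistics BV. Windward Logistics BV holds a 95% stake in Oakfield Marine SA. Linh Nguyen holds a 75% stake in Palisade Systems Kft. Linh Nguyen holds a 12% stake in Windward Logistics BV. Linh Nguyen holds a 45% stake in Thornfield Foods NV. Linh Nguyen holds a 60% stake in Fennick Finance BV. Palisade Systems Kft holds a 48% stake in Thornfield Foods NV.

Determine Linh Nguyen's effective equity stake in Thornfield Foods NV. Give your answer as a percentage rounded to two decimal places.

82.04%

Linh reaches Thornfield along 3 paths.
Via Windward → Oakfield → Palisade: 12% × 95% × 19% × 48% = 1.03968%.
Via Palisade: 75% × 48% = 36%.
Direct stake: 45% = 45%.
Total: 1.03968% + 36% + 45% = 82.03968%.
Rounded: 82.04%.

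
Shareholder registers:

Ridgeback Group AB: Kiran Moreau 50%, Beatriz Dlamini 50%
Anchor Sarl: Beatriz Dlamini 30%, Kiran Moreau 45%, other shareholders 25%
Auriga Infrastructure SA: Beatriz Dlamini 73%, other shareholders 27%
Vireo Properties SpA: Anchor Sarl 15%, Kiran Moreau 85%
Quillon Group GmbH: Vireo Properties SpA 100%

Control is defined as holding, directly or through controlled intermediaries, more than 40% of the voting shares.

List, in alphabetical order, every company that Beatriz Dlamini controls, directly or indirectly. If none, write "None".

Auriga Infrastructure SA, Ridgeback Group AB

Beatriz holds 50% of Ridgeback, so Beatriz controls Ridgeback.
Beatriz holds 73% of Auriga, so Beatriz controls Auriga.
No other company's threshold is met.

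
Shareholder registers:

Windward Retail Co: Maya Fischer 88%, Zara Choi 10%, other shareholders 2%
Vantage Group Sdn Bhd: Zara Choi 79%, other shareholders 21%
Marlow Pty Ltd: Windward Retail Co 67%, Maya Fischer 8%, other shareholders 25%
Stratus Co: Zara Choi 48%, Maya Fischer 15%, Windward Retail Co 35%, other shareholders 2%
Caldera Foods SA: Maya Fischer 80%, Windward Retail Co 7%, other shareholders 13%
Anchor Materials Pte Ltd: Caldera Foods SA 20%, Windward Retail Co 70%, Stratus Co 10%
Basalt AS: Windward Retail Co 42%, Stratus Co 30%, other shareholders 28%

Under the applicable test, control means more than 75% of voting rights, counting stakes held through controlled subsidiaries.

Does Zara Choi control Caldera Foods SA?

Zara holds 79% of Vantage, so Zara controls Vantage.
Neither Zara nor any entity Zara controls holds any voting interest in Caldera.
So Zara does not control Caldera.

No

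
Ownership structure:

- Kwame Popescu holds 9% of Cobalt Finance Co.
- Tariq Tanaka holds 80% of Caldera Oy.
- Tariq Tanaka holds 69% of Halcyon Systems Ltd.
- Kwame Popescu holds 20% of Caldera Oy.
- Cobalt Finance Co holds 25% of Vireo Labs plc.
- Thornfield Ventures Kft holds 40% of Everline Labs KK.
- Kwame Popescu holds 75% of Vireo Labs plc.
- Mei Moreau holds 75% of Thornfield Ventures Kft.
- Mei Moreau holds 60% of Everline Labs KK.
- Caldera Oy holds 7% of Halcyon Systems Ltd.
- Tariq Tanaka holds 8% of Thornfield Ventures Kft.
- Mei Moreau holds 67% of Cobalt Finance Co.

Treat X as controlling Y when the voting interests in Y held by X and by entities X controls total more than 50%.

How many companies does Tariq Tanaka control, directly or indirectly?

Tariq holds 80% of Caldera, so Tariq controls Caldera.
Tariq and Caldera together hold 69% + 7% = 76% of Halcyon, so Tariq controls Halcyon.
No other company's threshold is met.
Tariq controls 2 companies.

2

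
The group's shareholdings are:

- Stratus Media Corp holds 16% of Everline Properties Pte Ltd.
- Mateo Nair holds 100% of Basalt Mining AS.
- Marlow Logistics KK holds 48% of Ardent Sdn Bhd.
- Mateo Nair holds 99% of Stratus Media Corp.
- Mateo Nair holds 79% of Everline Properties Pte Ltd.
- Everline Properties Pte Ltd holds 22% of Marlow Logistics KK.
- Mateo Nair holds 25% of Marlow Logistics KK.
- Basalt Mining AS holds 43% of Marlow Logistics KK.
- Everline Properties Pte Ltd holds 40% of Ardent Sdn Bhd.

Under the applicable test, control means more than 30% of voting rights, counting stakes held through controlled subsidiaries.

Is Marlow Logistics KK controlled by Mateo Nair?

Mateo holds 99% of Stratus, so Mateo controls Stratus.
Mateo and Stratus together hold 79% + 16% = 95% of Everline, so Mateo controls Everline.
Mateo holds 100% of Basalt, so Mateo controls Basalt.
Basalt and Mateo and Everline together hold 43% + 25% + 22% = 90% of Marlow, so Mateo controls Marlow.

Yes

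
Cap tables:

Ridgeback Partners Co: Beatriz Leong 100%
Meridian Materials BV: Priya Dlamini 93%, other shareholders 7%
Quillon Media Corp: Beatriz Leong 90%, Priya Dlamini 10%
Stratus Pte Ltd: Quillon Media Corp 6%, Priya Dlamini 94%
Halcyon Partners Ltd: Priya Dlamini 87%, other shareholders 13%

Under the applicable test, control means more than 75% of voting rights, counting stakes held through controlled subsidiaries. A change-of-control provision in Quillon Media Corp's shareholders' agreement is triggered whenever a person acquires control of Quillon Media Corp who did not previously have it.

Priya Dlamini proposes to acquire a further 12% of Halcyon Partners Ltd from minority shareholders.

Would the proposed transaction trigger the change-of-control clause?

No

The purchase changes only Priya's holdings, so Priya is the only person who could newly come to control Quillon.
Priya holds 93% of Meridian, so Priya controls Meridian.
Priya holds 94% of Stratus, so Priya controls Stratus.
Priya holds 87% of Halcyon, so Priya controls Halcyon.
In Quillon, Priya's side holds only 10%, not > 75%.
So before the transaction, Priya does not control Quillon.
After the purchase, Priya's direct stake in Halcyon rises to 87% + 12% = 99%.
Priya holds 99% of Halcyon, so Priya controls Halcyon.
After the transaction, Priya's side holds 10% of Quillon, not > 75%, so Priya still does not control Quillon.
No new person acquires control, so the clause is not triggered.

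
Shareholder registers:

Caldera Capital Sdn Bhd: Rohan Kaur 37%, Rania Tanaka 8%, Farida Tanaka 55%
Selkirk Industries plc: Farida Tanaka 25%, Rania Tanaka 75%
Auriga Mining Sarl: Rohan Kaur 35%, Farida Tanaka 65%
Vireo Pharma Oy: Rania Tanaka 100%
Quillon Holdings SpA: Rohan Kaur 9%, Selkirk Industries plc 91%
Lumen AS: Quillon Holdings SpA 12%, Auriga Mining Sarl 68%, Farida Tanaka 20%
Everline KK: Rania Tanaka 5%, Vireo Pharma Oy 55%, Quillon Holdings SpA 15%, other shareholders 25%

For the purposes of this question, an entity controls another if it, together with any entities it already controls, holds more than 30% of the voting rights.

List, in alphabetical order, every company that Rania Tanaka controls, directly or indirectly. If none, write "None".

Everline KK, Quillon Holdings SpA, Selkirk Industries plc, Vireo Pharma Oy

Rania holds 75% of Selkirk, so Rania controls Selkirk.
Rania holds 100% of Vireo, so Rania controls Vireo.
Selkirk holds 91% of Quillon, so Rania controls Quillon.
Rania and Vireo and Quillon together hold 5% + 55% + 15% = 75% of Everline, so Rania controls Everline.
No other company's threshold is met.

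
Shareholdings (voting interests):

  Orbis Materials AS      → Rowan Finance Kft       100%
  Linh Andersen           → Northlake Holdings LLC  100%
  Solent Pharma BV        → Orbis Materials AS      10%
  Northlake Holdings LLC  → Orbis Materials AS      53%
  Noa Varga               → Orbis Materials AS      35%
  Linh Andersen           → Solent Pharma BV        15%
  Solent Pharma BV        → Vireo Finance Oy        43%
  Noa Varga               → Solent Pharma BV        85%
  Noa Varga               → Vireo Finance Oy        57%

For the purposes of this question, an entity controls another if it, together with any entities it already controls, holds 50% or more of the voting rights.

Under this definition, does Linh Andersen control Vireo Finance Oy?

No

Linh holds 100% of Northlake, so Linh controls Northlake.
Northlake holds 53% of Orbis, so Linh controls Orbis.
Orbis holds 100% of Rowan, so Linh controls Rowan.
Neither Linh nor any entity Linh controls holds any voting interest in Vireo.
So Linh does not control Vireo.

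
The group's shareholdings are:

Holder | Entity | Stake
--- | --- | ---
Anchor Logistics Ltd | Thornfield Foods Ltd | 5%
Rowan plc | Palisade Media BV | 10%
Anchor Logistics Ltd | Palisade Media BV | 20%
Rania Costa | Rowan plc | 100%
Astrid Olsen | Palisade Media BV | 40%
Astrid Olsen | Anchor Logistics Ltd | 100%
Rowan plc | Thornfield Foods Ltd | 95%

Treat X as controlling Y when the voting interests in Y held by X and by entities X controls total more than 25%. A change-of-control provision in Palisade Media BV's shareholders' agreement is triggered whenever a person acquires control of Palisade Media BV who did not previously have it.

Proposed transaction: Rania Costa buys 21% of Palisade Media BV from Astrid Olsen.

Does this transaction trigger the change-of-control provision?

The purchase adds only to Rania's holdings (Astrid's stake shrinks), so Rania is the only person who could newly come to control Palisade.
Rania holds 100% of Rowan, so Rania controls Rowan.
Rowan holds 95% of Thornfield, so Rania controls Thornfield.
In Palisade, Rania's side holds only 10%, not > 25%.
So before the transaction, Rania does not control Palisade.
After the purchase, Rania holds 21% of Palisade directly, and Astrid's stake falls to 19%.
Rowan and Rania together hold 10% + 21% = 31% of Palisade, so Rania controls Palisade.
Rania did not control Palisade before and does after, so the clause is triggered.

Yes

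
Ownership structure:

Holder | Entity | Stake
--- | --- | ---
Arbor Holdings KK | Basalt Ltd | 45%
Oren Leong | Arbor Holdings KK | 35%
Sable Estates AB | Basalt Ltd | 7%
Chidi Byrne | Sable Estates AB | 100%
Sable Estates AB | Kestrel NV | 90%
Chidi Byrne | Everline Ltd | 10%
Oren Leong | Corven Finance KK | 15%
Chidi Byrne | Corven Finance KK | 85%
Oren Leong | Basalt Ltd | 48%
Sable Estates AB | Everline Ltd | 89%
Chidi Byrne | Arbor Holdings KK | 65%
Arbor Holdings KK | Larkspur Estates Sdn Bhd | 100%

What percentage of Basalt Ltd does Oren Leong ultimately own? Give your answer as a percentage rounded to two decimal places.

Oren reaches Basalt along 2 paths.
Via Arbor: 35% × 45% = 15.75%.
Direct stake: 48% = 48%.
Total: 15.75% + 48% = 63.75%.

63.75%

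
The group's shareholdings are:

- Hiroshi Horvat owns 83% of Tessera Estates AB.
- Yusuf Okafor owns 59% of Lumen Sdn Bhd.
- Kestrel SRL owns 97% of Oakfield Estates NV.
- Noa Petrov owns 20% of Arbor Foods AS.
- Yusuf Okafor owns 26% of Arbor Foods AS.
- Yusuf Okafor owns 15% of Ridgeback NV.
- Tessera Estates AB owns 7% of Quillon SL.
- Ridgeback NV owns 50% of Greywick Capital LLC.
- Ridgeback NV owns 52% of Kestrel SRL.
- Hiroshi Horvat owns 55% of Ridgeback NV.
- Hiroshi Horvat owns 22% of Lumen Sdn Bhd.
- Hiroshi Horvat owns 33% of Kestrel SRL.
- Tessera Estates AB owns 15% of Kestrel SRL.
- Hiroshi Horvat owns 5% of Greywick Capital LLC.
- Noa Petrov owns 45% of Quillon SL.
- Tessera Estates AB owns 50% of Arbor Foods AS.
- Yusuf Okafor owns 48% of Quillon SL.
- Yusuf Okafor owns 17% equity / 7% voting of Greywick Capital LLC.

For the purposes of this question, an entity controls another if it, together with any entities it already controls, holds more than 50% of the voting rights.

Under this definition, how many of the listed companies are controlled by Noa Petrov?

Noa's largest direct stake is 45% in Quillon, which does not meet the threshold.
Noa controls 0 companies.

0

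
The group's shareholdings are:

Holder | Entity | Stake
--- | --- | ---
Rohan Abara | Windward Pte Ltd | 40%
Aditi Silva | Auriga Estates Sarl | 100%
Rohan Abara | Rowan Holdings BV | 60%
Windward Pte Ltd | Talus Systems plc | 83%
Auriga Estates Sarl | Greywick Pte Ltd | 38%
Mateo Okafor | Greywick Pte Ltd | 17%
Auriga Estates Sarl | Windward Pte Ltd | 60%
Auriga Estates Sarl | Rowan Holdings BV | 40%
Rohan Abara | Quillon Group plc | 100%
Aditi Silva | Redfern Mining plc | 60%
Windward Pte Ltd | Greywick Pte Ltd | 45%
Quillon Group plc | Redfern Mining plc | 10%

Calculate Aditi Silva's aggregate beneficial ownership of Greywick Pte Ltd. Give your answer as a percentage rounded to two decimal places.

Aditi reaches Greywick along 2 paths.
Via Auriga → Windward: 100% × 60% × 45% = 27%.
Via Auriga: 100% × 38% = 38%.
Total: 27% + 38% = 65%.
Rounded: 65.00%.

65.00%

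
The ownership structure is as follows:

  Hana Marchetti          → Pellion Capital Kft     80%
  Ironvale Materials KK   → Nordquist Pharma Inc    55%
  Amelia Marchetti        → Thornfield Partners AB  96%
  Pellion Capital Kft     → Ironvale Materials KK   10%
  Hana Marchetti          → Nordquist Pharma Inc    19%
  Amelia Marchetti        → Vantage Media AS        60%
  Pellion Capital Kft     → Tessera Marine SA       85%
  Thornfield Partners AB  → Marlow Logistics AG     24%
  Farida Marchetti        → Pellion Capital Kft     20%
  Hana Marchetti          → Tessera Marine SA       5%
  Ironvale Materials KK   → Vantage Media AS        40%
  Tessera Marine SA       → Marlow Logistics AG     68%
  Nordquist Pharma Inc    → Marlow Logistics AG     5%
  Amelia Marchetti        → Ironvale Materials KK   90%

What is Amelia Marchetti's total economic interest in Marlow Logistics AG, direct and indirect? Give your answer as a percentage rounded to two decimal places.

Amelia reaches Marlow along 2 paths.
Via Ironvale → Nordquist: 90% × 55% × 5% = 2.475%.
Via Thornfield: 96% × 24% = 23.04%.
Total: 2.475% + 23.04% = 25.515%.
Rounded: 25.52%.

25.52%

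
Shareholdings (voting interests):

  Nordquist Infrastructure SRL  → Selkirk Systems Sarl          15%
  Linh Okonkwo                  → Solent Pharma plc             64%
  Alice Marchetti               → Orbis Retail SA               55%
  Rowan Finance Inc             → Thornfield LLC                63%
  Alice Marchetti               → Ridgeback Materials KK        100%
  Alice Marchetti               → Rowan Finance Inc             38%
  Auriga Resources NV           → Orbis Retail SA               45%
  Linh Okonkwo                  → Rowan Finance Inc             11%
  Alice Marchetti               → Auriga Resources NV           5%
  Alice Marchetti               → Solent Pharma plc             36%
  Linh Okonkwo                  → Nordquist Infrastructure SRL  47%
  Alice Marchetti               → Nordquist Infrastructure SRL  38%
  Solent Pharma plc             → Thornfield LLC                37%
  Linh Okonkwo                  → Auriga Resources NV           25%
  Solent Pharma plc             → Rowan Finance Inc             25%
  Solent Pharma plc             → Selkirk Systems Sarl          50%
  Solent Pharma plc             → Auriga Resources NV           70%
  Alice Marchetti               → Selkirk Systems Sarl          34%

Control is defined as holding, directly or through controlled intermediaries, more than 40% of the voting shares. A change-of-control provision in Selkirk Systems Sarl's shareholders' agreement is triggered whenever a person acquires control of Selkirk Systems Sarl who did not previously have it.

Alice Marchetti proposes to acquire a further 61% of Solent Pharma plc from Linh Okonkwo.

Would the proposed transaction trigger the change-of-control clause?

Yes

The purchase adds only to Alice's holdings (Linh's stake shrinks), so Alice is the only person who could newly come to control Selkirk.
Alice holds 55% of Orbis, so Alice controls Orbis.
Alice holds 100% of Ridgeback, so Alice controls Ridgeback.
In Selkirk, Alice's side holds only 34%, not > 40%.
So before the transaction, Alice does not control Selkirk.
After the purchase, Alice's direct stake in Solent rises to 36% + 61% = 97%, and Linh's stake falls to 3%.
Alice holds 97% of Solent, so Alice controls Solent.
Solent and Alice together hold 50% + 34% = 84% of Selkirk, so Alice controls Selkirk.
Alice did not control Selkirk before and does after, so the clause is triggered.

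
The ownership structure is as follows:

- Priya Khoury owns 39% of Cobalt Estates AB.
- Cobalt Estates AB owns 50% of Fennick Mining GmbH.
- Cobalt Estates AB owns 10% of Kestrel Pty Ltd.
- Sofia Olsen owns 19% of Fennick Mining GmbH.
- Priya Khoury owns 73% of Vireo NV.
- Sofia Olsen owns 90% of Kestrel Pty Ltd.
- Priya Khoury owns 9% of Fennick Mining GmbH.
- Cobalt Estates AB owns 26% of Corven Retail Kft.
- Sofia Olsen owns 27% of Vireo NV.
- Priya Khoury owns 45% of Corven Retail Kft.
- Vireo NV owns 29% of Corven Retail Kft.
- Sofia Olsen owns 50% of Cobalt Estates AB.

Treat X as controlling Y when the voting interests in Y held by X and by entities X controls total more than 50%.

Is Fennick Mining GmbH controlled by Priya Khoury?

No

Priya holds 73% of Vireo, so Priya controls Vireo.
Vireo and Priya together hold 29% + 45% = 74% of Corven, so Priya controls Corven.
In Fennick, Priya's side holds only 9%, not > 50%.
So Priya does not control Fennick.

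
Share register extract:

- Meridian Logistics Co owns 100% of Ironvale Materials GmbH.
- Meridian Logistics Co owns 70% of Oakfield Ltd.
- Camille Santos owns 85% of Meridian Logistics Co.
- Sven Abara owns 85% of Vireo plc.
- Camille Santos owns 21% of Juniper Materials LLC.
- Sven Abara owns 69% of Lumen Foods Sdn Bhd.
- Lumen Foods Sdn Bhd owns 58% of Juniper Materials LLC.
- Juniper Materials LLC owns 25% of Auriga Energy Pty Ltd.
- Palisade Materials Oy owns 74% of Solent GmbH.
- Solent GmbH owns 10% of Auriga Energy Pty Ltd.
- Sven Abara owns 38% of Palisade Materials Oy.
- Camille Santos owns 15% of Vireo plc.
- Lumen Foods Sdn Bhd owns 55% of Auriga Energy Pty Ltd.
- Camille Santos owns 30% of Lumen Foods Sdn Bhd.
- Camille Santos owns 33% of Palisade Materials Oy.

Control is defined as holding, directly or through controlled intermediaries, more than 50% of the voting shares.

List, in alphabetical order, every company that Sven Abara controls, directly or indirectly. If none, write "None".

Sven holds 69% of Lumen, so Sven controls Lumen.
Lumen holds 58% of Juniper, so Sven controls Juniper.
Lumen and Juniper together hold 55% + 25% = 80% of Auriga, so Sven controls Auriga.
Sven holds 85% of Vireo, so Sven controls Vireo.
No other company's threshold is met.

Auriga Energy Pty Ltd, Juniper Materials LLC, Lumen Foods Sdn Bhd, Vireo plc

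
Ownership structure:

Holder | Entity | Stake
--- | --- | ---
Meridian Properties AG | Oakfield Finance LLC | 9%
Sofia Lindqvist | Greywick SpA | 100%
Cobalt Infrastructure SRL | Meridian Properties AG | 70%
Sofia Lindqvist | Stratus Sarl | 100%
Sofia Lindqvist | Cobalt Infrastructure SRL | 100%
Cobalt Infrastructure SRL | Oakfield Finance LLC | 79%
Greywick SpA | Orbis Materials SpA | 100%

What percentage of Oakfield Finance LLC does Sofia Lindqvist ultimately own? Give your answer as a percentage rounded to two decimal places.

85.30%

Sofia reaches Oakfield along 2 paths.
Via Cobalt → Meridian: 100% × 70% × 9% = 6.3%.
Via Cobalt: 100% × 79% = 79%.
Total: 6.3% + 79% = 85.3%.
Rounded: 85.30%.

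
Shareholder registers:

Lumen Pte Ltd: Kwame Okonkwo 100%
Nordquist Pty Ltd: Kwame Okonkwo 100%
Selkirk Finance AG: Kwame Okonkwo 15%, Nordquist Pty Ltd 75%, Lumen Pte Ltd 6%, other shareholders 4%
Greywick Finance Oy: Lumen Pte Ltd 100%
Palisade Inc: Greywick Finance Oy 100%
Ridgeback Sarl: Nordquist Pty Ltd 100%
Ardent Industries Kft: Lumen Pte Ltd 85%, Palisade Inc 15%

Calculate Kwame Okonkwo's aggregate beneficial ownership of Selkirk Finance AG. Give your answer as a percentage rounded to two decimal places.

96.00%

Kwame reaches Selkirk along 3 paths.
Direct stake: 15% = 15%.
Via Nordquist: 100% × 75% = 75%.
Via Lumen: 100% × 6% = 6%.
Total: 15% + 75% + 6% = 96%.
Rounded: 96.00%.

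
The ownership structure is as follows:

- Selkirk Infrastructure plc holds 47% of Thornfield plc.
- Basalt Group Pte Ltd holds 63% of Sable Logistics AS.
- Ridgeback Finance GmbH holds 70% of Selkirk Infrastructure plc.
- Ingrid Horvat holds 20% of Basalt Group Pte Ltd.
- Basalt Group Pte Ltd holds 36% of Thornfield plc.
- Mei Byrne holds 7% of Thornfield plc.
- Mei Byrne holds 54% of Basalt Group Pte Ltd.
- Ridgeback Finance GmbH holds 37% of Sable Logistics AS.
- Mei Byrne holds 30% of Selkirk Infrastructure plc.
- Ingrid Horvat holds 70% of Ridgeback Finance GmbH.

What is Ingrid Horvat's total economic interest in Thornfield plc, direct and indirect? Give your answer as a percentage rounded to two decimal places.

Ingrid reaches Thornfield along 2 paths.
Via Ridgeback → Selkirk: 70% × 70% × 47% = 23.03%.
Via Basalt: 20% × 36% = 7.2%.
Total: 23.03% + 7.2% = 30.23%.

30.23%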